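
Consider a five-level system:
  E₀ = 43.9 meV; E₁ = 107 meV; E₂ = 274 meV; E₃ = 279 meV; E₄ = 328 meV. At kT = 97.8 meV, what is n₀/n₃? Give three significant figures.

n₀/n₃ = exp[−(E₀−E₃)/kT] = exp(−(-235.1 meV)/(97.8 meV)) = exp(2.4039) = 11.1.

11.1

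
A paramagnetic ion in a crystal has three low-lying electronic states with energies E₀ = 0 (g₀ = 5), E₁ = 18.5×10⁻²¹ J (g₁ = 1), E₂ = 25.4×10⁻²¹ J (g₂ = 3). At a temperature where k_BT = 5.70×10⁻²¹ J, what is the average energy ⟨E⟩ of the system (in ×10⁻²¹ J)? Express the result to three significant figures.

Eᵢ/kT = 0, 3.2456, 4.4561.
Z = Σ gᵢe^(−Eᵢ/kT) = 5·e^(−0) + 1·e^(−3.2456) + 3·e^(−4.4561) = 5.0000 + 0.038945 + 0.034823 = 5.0738.
⟨E⟩ = Σ Eᵢ gᵢe^(−Eᵢ/kT) / Z = (0·5.0000 + 18.5·0.038945 + 25.4·0.034823) / 5.0738 = 0.316 ×10⁻²¹ J.

0.316 ×10⁻²¹ J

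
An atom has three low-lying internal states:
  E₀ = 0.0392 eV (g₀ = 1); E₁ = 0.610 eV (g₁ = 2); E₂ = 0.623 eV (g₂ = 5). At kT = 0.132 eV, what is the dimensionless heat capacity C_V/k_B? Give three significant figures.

Eᵢ/kT = 0.29697, 4.6212, 4.7197.
Z = Σ gᵢe^(−Eᵢ/kT) = 1·e^(−0.29697) + 2·e^(−4.6212) + 5·e^(−4.7197) = 0.74307 + 0.019682 + 0.044589 = 0.80734.
⟨E⟩ = 0.085358 eV, ⟨E²⟩ = 0.031922 eV².
C_V/k_B = (⟨E²⟩ − ⟨E⟩²)/(kT)² = (0.031922 − 0.0072860)/0.017424 = 1.41.

1.41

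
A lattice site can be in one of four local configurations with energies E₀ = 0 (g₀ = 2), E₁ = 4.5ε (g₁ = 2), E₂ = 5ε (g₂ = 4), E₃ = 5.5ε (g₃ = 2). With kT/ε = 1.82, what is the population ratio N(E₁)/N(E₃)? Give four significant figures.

n₁/n₃ = (g₁/g₃) exp[−(E₁−E₃)/kT] = (2/2) × exp(−(-1.0ε)/(1.82ε)) = (2/2) × exp(0.549451) = 1.732.

1.732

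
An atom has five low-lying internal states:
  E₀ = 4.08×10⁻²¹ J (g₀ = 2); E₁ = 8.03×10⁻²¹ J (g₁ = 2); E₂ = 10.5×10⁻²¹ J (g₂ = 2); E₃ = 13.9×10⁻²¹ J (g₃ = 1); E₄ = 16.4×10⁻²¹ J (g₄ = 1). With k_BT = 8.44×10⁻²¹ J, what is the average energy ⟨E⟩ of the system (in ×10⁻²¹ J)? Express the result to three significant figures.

Eᵢ/kT = 0.48341, 0.95142, 1.2441, 1.6469, 1.9431.
Z = Σ gᵢe^(−Eᵢ/kT) = 2·e^(−0.48341) + 2·e^(−0.95142) + 2·e^(−1.2441) + 1·e^(−1.6469) + 1·e^(−1.9431) = 1.2334 + 0.77238 + 0.57640 + 0.19265 + 0.14326 = 2.9181.
⟨E⟩ = Σ Eᵢ gᵢe^(−Eᵢ/kT) / Z = (4.08·1.2334 + 8.03·0.77238 + 10.5·0.57640 + 13.9·0.19265 + 16.4·0.14326) / 2.9181 = 7.65 ×10⁻²¹ J.

7.65 ×10⁻²¹ J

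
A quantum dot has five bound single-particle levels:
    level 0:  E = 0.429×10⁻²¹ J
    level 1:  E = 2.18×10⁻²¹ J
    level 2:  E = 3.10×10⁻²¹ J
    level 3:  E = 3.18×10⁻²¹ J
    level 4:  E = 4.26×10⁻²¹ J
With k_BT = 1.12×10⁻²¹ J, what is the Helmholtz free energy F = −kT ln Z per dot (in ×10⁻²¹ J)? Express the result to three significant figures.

0.0363 ×10⁻²¹ J

Eᵢ/kT = 0.38304, 1.9464, 2.7679, 2.8393, 3.8036.
Z = Σ e^(−Eᵢ/kT) = e^(−0.38304) + e^(−1.9464) + e^(−2.7679) + e^(−2.8393) + e^(−3.8036) = 0.68179 + 0.14279 + 0.062794 + 0.058467 + 0.022290 = 0.96813.
F = −kT ln Z = −1.12 × ln(0.96813) = −1.12 × -0.032389 = 0.0363 ×10⁻²¹ J.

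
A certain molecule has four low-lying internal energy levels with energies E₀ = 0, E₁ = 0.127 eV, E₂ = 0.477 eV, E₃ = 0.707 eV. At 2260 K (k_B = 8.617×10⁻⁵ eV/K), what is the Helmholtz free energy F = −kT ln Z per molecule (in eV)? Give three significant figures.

k_BT = 8.617×10⁻⁵ × 2260 K = 0.19474 eV.
Eᵢ/kT = 0, 0.65215, 2.4494, 3.6305.
Z = Σ e^(−Eᵢ/kT) = e^(−0) + e^(−0.65215) + e^(−2.4494) + e^(−3.6305) = 1.0000 + 0.52092 + 0.086345 + 0.026503 = 1.6338.
F = −kT ln Z = −0.19474 × ln(1.6338) = −0.19474 × 0.49091 = -0.0956 eV.

-0.0956 eV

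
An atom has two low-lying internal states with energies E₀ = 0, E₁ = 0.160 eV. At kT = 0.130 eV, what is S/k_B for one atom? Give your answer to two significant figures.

0.53

Eᵢ/kT = 0, 1.231.
Z = Σ e^(−Eᵢ/kT) = e^(−0) + e^(−1.231) = 1.000 + 0.2920 = 1.292.
⟨E⟩ = Σ EᵢPᵢ = 0.03616 eV.
S/k_B = ln Z + ⟨E⟩/kT = ln(1.292) + 0.03616/0.130 = 0.2562 + 0.2782 = 0.53.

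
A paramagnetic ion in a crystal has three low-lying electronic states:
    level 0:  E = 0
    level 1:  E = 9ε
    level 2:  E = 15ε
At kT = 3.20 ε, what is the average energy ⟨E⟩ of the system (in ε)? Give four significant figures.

Eᵢ/kT = 0, 2.81250, 4.68750.
Z = Σ e^(−Eᵢ/kT) = e^(−0) + e^(−2.81250) + e^(−4.68750) = 1.00000 + 0.0600547 + 0.00920968 = 1.06926.
⟨E⟩ = Σ Eᵢ e^(−Eᵢ/kT) / Z = (0·1.00000 + 9·0.0600547 + 15·0.00920968) / 1.06926 = 0.6347 ε.

0.6347 ε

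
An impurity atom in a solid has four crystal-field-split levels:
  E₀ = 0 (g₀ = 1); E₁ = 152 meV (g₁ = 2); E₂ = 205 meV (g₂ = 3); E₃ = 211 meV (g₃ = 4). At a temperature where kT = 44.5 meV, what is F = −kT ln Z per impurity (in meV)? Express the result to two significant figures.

-5.5 meV

Eᵢ/kT = 0, 3.416, 4.607, 4.742.
Z = Σ gᵢe^(−Eᵢ/kT) = 1·e^(−0) + 2·e^(−3.416) + 3·e^(−4.607) + 4·e^(−4.742) = 1.000 + 0.06569 + 0.02995 + 0.03488 = 1.131.
F = −kT ln Z = −44.5 × ln(1.131) = −44.5 × 0.1231 = -5.5 meV.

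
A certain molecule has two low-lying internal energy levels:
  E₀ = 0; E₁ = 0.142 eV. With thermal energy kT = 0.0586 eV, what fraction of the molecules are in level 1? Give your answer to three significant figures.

Eᵢ/kT = 0, 2.4232.
Z = Σ e^(−Eᵢ/kT) = e^(−0) + e^(−2.4232) = 1.0000 + 0.088638 = 1.0886.
P₁ = e^(−E₁/kT) / Z = 0.088638/1.0886 = 0.0814.

0.0814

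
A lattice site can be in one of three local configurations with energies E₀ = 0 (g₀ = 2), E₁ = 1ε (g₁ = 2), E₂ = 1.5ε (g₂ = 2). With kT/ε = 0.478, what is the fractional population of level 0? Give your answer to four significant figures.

0.8570

Eᵢ/kT = 0, 2.09205, 3.13808.
Z = Σ gᵢe^(−Eᵢ/kT) = 2·e^(−0) + 2·e^(−2.09205) + 2·e^(−3.13808) = 2.00000 + 0.246868 + 0.0867320 = 2.33360.
P₀ = g₀ e^(−E₀/kT) / Z = 2.00000/2.33360 = 0.8570.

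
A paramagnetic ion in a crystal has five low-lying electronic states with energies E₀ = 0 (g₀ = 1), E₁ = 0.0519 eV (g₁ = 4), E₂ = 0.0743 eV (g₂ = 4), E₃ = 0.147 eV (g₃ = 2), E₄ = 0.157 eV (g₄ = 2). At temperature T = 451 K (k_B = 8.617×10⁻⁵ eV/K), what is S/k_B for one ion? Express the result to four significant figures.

2.048

k_BT = 8.617×10⁻⁵ × 451 K = 0.0388627 eV.
Eᵢ/kT = 0, 1.33547, 1.91186, 3.78255, 4.03986.
Z = Σ gᵢe^(−Eᵢ/kT) = 1·e^(−0) + 4·e^(−1.33547) + 4·e^(−1.91186) + 2·e^(−3.78255) + 2·e^(−4.03986) = 1.00000 + 1.05214 + 0.591221 + 0.0455291 + 0.0351999 = 2.72409.
⟨E⟩ = Σ EᵢPᵢ = 0.0406569 eV.
S/k_B = ln Z + ⟨E⟩/kT = ln(2.72409) + 0.0406569/0.0388627 = 1.00213 + 1.04617 = 2.048.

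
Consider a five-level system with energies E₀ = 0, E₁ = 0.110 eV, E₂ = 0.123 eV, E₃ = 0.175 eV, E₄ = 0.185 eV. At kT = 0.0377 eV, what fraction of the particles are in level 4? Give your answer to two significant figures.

0.0067

Eᵢ/kT = 0, 2.918, 3.263, 4.642, 4.907.
Z = Σ e^(−Eᵢ/kT) = e^(−0) + e^(−2.918) + e^(−3.263) + e^(−4.642) + e^(−4.907) = 1.000 + 0.05404 + 0.03827 + 0.009638 + 0.007395 = 1.109.
P₄ = e^(−E₄/kT) / Z = 0.007395/1.109 = 0.0067.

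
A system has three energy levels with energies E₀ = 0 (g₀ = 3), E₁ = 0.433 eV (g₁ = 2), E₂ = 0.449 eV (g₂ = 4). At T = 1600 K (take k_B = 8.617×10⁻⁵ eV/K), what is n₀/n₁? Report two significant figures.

35

k_BT = 8.617×10⁻⁵ × 1600 K = 0.1379 eV.
n₀/n₁ = (g₀/g₁) exp[−(E₀−E₁)/kT] = (3/2) × exp(−(-0.433 eV)/(0.1379 eV)) = (3/2) × exp(3.140) = 35.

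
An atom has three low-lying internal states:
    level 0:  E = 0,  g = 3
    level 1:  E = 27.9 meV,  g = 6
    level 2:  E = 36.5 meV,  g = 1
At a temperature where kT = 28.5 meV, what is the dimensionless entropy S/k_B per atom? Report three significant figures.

2.17

Eᵢ/kT = 0, 0.97895, 1.2807.
Z = Σ gᵢe^(−Eᵢ/kT) = 3·e^(−0) + 6·e^(−0.97895) + 1·e^(−1.2807) = 3.0000 + 2.2542 + 0.27784 = 5.5320.
⟨E⟩ = Σ EᵢPᵢ = 13.202 meV.
S/k_B = ln Z + ⟨E⟩/kT = ln(5.5320) + 13.202/28.5 = 1.7105 + 0.46323 = 2.17.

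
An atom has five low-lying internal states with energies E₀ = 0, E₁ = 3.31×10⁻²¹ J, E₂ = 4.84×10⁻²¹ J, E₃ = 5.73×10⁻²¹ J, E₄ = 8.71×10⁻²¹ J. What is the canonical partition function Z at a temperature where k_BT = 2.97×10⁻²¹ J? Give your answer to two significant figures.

Eᵢ/kT = 0, 1.114, 1.630, 1.929, 2.933.
Z = Σ e^(−Eᵢ/kT) = e^(−0) + e^(−1.114) + e^(−1.630) + e^(−1.929) + e^(−2.933) = 1.000 + 0.3282 + 0.1959 + 0.1453 + 0.05324 = 1.723.

Z = 1.7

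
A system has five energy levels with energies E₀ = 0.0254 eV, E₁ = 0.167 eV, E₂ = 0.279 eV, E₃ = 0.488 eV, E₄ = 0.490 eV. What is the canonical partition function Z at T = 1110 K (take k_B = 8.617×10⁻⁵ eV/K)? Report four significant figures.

k_BT = 8.617×10⁻⁵ × 1110 K = 0.0956487 eV.
Eᵢ/kT = 0.265555, 1.74597, 2.91692, 5.10200, 5.12291.
Z = Σ e^(−Eᵢ/kT) = e^(−0.265555) + e^(−1.74597) + e^(−2.91692) + e^(−5.10200) + e^(−5.12291) = 0.766780 + 0.174476 + 0.0541001 + 0.00608457 + 0.00595866 = 1.00740.

Z = 1.007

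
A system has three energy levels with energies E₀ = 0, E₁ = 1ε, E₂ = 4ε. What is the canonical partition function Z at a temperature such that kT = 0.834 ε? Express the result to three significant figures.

Eᵢ/kT = 0, 1.1990, 4.7962.
Z = Σ e^(−Eᵢ/kT) = e^(−0) + e^(−1.1990) + e^(−4.7962) = 1.0000 + 0.30150 + 0.0082611 = 1.3098.

Z = 1.31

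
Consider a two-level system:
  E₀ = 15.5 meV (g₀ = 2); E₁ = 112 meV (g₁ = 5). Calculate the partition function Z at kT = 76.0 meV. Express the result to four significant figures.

Z = 2.776

Eᵢ/kT = 0.203947, 1.47368.
Z = Σ gᵢe^(−Eᵢ/kT) = 2·e^(−0.203947) + 5·e^(−1.47368) = 1.63101 + 1.14540 = 2.77641.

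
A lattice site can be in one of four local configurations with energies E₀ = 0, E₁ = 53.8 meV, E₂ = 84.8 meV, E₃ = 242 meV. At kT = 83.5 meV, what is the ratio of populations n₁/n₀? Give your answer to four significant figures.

n₁/n₀ = exp[−(E₁−E₀)/kT] = exp(−(53.8 meV)/(83.5 meV)) = exp(-0.644311) = 0.5250.

0.5250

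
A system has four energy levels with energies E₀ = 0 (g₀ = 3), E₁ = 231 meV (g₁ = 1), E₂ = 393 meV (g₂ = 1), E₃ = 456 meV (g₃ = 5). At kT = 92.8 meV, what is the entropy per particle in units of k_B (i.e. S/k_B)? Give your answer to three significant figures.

1.29

Eᵢ/kT = 0, 2.4892, 4.2349, 4.9138.
Z = Σ gᵢe^(−Eᵢ/kT) = 3·e^(−0) + 1·e^(−2.4892) + 1·e^(−4.2349) + 5·e^(−4.9138) = 3.0000 + 0.082976 + 0.014481 + 0.036723 = 3.1342.
⟨E⟩ = Σ EᵢPᵢ = 13.274 meV.
S/k_B = ln Z + ⟨E⟩/kT = ln(3.1342) + 13.274/92.8 = 1.1424 + 0.14304 = 1.29.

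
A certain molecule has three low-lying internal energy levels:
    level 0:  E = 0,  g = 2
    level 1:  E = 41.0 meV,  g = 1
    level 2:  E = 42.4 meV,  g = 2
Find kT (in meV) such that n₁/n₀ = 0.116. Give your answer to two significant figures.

n₁/n₀ = (g₁/g₀) exp[−(E₁−E₀)/kT] = 0.116.
⇒ (E₁−E₀)/kT = ln((1/2)/0.116) = ln(4.310) = 1.461.
kT = 41.0 meV / 1.461 = 28 meV.

28 meV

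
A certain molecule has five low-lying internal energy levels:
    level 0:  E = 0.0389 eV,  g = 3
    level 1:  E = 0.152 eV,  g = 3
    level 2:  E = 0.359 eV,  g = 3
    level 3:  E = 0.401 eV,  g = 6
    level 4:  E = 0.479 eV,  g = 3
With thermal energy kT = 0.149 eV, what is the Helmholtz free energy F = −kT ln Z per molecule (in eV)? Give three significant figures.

Eᵢ/kT = 0.26107, 1.0201, 2.4094, 2.6913, 3.2148.
Z = Σ gᵢe^(−Eᵢ/kT) = 3·e^(−0.26107) + 3·e^(−1.0201) + 3·e^(−2.4094) + 6·e^(−2.6913) + 3·e^(−3.2148) = 2.3107 + 1.0817 + 0.26961 + 0.40676 + 0.12049 = 4.1893.
F = −kT ln Z = −0.149 × ln(4.1893) = −0.149 × 1.4325 = -0.213 eV.

-0.213 eV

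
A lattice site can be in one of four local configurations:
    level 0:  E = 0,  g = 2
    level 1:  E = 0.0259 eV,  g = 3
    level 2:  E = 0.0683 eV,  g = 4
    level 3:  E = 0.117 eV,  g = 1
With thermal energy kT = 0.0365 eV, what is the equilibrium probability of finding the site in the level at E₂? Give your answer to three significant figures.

0.149

Eᵢ/kT = 0, 0.70959, 1.8712, 3.2055.
Z = Σ gᵢe^(−Eᵢ/kT) = 2·e^(−0) + 3·e^(−0.70959) + 4·e^(−1.8712) + 1·e^(−3.2055) = 2.0000 + 1.4755 + 0.61576 + 0.040539 = 4.1318.
P₂ = g₂ e^(−E₂/kT) / Z = 0.61576/4.1318 = 0.149.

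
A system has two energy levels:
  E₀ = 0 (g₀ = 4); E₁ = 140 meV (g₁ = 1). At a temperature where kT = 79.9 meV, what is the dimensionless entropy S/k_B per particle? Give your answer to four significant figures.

1.502

Eᵢ/kT = 0, 1.75219.
Z = Σ gᵢe^(−Eᵢ/kT) = 4·e^(−0) + 1·e^(−1.75219) = 4.00000 + 0.173394 = 4.17339.
⟨E⟩ = Σ EᵢPᵢ = 5.81665 meV.
S/k_B = ln Z + ⟨E⟩/kT = ln(4.17339) + 5.81665/79.9 = 1.42873 + 0.0727991 = 1.502.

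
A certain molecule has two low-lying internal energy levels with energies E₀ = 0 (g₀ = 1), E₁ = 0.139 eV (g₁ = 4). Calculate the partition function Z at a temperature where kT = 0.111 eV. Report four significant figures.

Eᵢ/kT = 0, 1.25225.
Z = Σ gᵢe^(−Eᵢ/kT) = 1·e^(−0) + 4·e^(−1.25225) = 1.00000 + 1.14344 = 2.14344.

Z = 2.143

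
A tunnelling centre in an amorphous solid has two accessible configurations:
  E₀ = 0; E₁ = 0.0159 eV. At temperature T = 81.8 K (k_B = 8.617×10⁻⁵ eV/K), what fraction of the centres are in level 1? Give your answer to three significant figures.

k_BT = 8.617×10⁻⁵ × 81.8 K = 0.0070487 eV.
Eᵢ/kT = 0, 2.2557.
Z = Σ e^(−Eᵢ/kT) = e^(−0) + e^(−2.2557) = 1.0000 + 0.10480 = 1.1048.
P₁ = e^(−E₁/kT) / Z = 0.10480/1.1048 = 0.0949.

0.0949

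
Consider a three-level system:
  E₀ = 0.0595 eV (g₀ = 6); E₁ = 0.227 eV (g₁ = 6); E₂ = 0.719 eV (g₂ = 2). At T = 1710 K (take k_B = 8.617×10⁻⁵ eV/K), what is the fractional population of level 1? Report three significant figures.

k_BT = 8.617×10⁻⁵ × 1710 K = 0.14735 eV.
Eᵢ/kT = 0.40380, 1.5405, 4.8795.
Z = Σ gᵢe^(−Eᵢ/kT) = 6·e^(−0.40380) + 6·e^(−1.5405) + 2·e^(−4.8795) = 4.0067 + 1.2856 + 0.015202 = 5.3075.
P₁ = g₁ e^(−E₁/kT) / Z = 1.2856/5.3075 = 0.242.

0.242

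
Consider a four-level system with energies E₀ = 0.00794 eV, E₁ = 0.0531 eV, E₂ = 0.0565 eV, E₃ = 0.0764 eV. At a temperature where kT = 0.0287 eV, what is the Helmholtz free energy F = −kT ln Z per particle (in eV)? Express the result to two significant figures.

Eᵢ/kT = 0.2767, 1.850, 1.969, 2.662.
Z = Σ e^(−Eᵢ/kT) = e^(−0.2767) + e^(−1.850) + e^(−1.969) + e^(−2.662) = 0.7583 + 0.1572 + 0.1396 + 0.06981 = 1.125.
F = −kT ln Z = −0.0287 × ln(1.125) = −0.0287 × 0.1178 = -0.0034 eV.

-0.0034 eV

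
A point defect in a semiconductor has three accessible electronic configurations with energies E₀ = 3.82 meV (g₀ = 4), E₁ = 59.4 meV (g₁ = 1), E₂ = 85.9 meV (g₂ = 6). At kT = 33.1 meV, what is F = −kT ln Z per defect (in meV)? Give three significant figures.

Eᵢ/kT = 0.11541, 1.7946, 2.5952.
Z = Σ gᵢe^(−Eᵢ/kT) = 4·e^(−0.11541) + 1·e^(−1.7946) + 6·e^(−2.5952) = 3.5640 + 0.16619 + 0.44779 = 4.1780.
F = −kT ln Z = −33.1 × ln(4.1780) = −33.1 × 1.4298 = -47.3 meV.

-47.3 meV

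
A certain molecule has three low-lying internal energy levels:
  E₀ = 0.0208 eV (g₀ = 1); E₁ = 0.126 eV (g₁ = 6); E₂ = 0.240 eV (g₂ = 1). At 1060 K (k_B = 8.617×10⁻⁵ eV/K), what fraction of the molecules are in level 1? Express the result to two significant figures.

k_BT = 8.617×10⁻⁵ × 1060 K = 0.09134 eV.
Eᵢ/kT = 0.2277, 1.379, 2.628.
Z = Σ gᵢe^(−Eᵢ/kT) = 1·e^(−0.2277) + 6·e^(−1.379) + 1·e^(−2.628) = 0.7964 + 1.511 + 0.07222 = 2.380.
P₁ = g₁ e^(−E₁/kT) / Z = 1.511/2.380 = 0.63.

0.63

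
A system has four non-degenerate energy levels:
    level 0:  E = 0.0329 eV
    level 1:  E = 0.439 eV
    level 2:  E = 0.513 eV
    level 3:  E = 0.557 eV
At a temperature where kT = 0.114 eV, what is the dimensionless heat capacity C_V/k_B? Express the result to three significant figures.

Eᵢ/kT = 0.28860, 3.8509, 4.5000, 4.8860.
Z = Σ e^(−Eᵢ/kT) = e^(−0.28860) + e^(−3.8509) + e^(−4.5000) + e^(−4.8860) = 0.74931 + 0.021261 + 0.011109 + 0.0075516 = 0.78923.
⟨E⟩ = 0.055612 eV, ⟨E²⟩ = 0.012892 eV².
C_V/k_B = (⟨E²⟩ − ⟨E⟩²)/(kT)² = (0.012892 − 0.0030927)/0.012996 = 0.754.

0.754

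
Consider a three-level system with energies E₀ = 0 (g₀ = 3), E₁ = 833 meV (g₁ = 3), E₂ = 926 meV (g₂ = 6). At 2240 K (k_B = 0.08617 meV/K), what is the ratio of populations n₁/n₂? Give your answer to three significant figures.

k_BT = 0.08617 × 2240 K = 193.02 meV.
n₁/n₂ = (g₁/g₂) exp[−(E₁−E₂)/kT] = (3/6) × exp(−(-93 meV)/(193.02 meV)) = (3/6) × exp(0.48182) = 0.810.

0.810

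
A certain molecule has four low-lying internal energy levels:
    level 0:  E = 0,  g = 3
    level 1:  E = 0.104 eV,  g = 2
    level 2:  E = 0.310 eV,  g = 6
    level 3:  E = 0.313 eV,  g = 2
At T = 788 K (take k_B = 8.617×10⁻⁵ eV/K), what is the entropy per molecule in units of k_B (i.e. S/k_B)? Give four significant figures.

k_BT = 8.617×10⁻⁵ × 788 K = 0.0679020 eV.
Eᵢ/kT = 0, 1.53162, 4.56540, 4.60958.
Z = Σ gᵢe^(−Eᵢ/kT) = 3·e^(−0) + 2·e^(−1.53162) + 6·e^(−4.56540) + 2·e^(−4.60958) = 3.00000 + 0.432370 + 0.0624343 + 0.0199120 = 3.51472.
⟨E⟩ = Σ EᵢPᵢ = 0.0200737 eV.
S/k_B = ln Z + ⟨E⟩/kT = ln(3.51472) + 0.0200737/0.0679020 = 1.25696 + 0.295628 = 1.553.

1.553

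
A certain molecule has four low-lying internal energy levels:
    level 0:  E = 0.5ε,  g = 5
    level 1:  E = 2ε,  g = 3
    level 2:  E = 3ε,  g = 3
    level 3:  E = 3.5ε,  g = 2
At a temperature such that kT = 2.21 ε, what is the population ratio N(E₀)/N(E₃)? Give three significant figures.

n₀/n₃ = (g₀/g₃) exp[−(E₀−E₃)/kT] = (5/2) × exp(−(-3.0ε)/(2.21ε)) = (5/2) × exp(1.3575) = 9.72.

9.72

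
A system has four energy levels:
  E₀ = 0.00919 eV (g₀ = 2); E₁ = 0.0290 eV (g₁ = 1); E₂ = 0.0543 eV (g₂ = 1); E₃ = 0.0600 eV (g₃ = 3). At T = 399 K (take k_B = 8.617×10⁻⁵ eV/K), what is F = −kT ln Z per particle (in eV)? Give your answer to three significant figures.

k_BT = 8.617×10⁻⁵ × 399 K = 0.034382 eV.
Eᵢ/kT = 0.26729, 0.84346, 1.5793, 1.7451.
Z = Σ gᵢe^(−Eᵢ/kT) = 2·e^(−0.26729) + 1·e^(−0.84346) + 1·e^(−1.5793) + 3·e^(−1.7451) = 1.5309 + 0.43022 + 0.20612 + 0.52388 = 2.6911.
F = −kT ln Z = −0.034382 × ln(2.6911) = −0.034382 × 0.98995 = -0.0340 eV.

-0.0340 eV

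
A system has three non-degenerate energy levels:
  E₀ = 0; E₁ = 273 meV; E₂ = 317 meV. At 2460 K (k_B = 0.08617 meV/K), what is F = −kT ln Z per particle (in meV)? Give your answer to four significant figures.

k_BT = 0.08617 × 2460 K = 211.978 meV.
Eᵢ/kT = 0, 1.28787, 1.49544.
Z = Σ e^(−Eᵢ/kT) = e^(−0) + e^(−1.28787) + e^(−1.49544) = 1.00000 + 0.275858 + 0.224150 = 1.50001.
F = −kT ln Z = −211.978 × ln(1.50001) = −211.978 × 0.405472 = -85.95 meV.

-85.95 meV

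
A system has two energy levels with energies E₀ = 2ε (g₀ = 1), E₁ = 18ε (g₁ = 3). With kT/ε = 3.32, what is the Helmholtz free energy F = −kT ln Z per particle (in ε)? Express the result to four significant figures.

Eᵢ/kT = 0.602410, 5.42169.
Z = Σ gᵢe^(−Eᵢ/kT) = 1·e^(−0.602410) + 3·e^(−5.42169) = 0.547491 + 0.0132590 = 0.560750.
F = −kT ln Z = −3.32 × ln(0.560750) = −3.32 × -0.578480 = 1.921 ε.

1.921 ε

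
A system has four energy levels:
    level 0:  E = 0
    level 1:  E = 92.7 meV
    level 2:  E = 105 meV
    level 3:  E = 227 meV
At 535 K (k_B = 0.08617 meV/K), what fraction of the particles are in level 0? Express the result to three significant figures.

k_BT = 0.08617 × 535 K = 46.101 meV.
Eᵢ/kT = 0, 2.0108, 2.2776, 4.9240.
Z = Σ e^(−Eᵢ/kT) = e^(−0) + e^(−2.0108) + e^(−2.2776) + e^(−4.9240) = 1.0000 + 0.13388 + 0.10253 + 0.0072700 = 1.2437.
P₀ = e^(−E₀/kT) / Z = 1.0000/1.2437 = 0.804.

0.804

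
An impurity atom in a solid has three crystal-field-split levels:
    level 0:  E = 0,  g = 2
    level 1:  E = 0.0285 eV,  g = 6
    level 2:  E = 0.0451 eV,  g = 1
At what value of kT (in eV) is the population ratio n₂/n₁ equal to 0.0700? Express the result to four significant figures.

n₂/n₁ = (g₂/g₁) exp[−(E₂−E₁)/kT] = 0.0700.
⇒ (E₂−E₁)/kT = ln((1/6)/0.0700) = ln(2.38095) = 0.867500.
kT = 0.0166 eV / 0.867500 = 0.01914 eV.

0.01914 eV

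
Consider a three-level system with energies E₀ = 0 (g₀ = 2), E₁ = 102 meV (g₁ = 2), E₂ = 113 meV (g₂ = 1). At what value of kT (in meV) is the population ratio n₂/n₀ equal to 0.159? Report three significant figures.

98.6 meV

n₂/n₀ = (g₂/g₀) exp[−(E₂−E₀)/kT] = 0.159.
⇒ (E₂−E₀)/kT = ln((1/2)/0.159) = ln(3.1447) = 1.1457.
kT = 113 meV / 1.1457 = 98.6 meV.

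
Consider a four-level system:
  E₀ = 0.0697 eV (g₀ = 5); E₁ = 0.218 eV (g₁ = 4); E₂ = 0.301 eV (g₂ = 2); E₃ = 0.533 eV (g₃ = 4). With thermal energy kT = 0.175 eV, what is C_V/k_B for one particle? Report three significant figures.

Eᵢ/kT = 0.39829, 1.2457, 1.7200, 3.0457.
Z = Σ gᵢe^(−Eᵢ/kT) = 5·e^(−0.39829) + 4·e^(−1.2457) + 2·e^(−1.7200) + 4·e^(−3.0457) = 3.3573 + 1.1510 + 0.35813 + 0.19025 = 5.0567.
⟨E⟩ = 0.13727 eV, ⟨E²⟩ = 0.031148 eV².
C_V/k_B = (⟨E²⟩ − ⟨E⟩²)/(kT)² = (0.031148 − 0.018843)/0.030625 = 0.402.

0.402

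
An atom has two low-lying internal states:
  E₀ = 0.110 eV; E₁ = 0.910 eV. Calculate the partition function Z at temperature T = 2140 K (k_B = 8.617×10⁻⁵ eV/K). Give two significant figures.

k_BT = 8.617×10⁻⁵ × 2140 K = 0.1844 eV.
Eᵢ/kT = 0.5965, 4.935.
Z = Σ e^(−Eᵢ/kT) = e^(−0.5965) + e^(−4.935) = 0.5507 + 0.007190 = 0.5579.

Z = 0.56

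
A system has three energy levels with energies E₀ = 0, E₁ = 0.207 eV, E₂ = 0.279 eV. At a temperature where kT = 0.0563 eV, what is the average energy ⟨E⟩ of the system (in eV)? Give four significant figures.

0.006978 eV

Eᵢ/kT = 0, 3.67673, 4.95560.
Z = Σ e^(−Eᵢ/kT) = e^(−0) + e^(−3.67673) + e^(−4.95560) = 1.00000 + 0.0253056 + 0.00704385 = 1.03235.
⟨E⟩ = Σ Eᵢ e^(−Eᵢ/kT) / Z = (0·1.00000 + 0.207·0.0253056 + 0.279·0.00704385) / 1.03235 = 0.006978 eV.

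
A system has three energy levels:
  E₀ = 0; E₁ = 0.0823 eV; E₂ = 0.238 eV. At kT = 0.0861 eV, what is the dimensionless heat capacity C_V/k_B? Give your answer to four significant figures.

0.4353

Eᵢ/kT = 0, 0.955865, 2.76423.
Z = Σ e^(−Eᵢ/kT) = e^(−0) + e^(−0.955865) + e^(−2.76423) = 1.00000 + 0.384479 + 0.0630246 = 1.44750.
⟨E⟩ = 0.0322228 eV, ⟨E²⟩ = 0.00426539 eV².
C_V/k_B = (⟨E²⟩ − ⟨E⟩²)/(kT)² = (0.00426539 − 0.00103831)/0.00741321 = 0.4353.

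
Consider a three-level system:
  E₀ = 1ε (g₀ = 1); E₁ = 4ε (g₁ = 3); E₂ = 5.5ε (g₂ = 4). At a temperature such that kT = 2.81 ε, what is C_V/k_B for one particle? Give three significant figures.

0.432

Eᵢ/kT = 0.35587, 1.4235, 1.9573.
Z = Σ gᵢe^(−Eᵢ/kT) = 1·e^(−0.35587) + 3·e^(−1.4235) + 4·e^(−1.9573) = 0.70056 + 0.72261 + 0.56496 = 1.9881.
⟨E⟩ = 3.3692 ε, ⟨E²⟩ = 14.764 ε².
C_V/k_B = (⟨E²⟩ − ⟨E⟩²)/(kT)² = (14.764 − 11.352)/7.8961 = 0.432.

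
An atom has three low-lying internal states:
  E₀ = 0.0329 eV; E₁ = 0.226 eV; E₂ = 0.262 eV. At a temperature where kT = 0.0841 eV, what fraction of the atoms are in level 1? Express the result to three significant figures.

0.0863

Eᵢ/kT = 0.39120, 2.6873, 3.1153.
Z = Σ e^(−Eᵢ/kT) = e^(−0.39120) + e^(−2.6873) + e^(−3.1153) = 0.67624 + 0.068064 + 0.044365 = 0.78867.
P₁ = e^(−E₁/kT) / Z = 0.068064/0.78867 = 0.0863.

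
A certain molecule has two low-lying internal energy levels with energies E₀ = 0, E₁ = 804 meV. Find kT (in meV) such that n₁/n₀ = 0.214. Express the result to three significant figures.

521 meV

n₁/n₀ = exp[−(E₁−E₀)/kT] = 0.214.
⇒ (E₁−E₀)/kT = ln(1/0.214) = ln(4.6729) = 1.5418.
kT = 804 meV / 1.5418 = 521 meV.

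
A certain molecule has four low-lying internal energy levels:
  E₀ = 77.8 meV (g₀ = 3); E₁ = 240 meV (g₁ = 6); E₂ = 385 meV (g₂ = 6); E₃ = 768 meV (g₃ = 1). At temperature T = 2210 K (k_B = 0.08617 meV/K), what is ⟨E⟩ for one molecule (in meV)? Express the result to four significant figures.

k_BT = 0.08617 × 2210 K = 190.436 meV.
Eᵢ/kT = 0.408536, 1.26027, 2.02168, 4.03285.
Z = Σ gᵢe^(−Eᵢ/kT) = 3·e^(−0.408536) + 6·e^(−1.26027) + 6·e^(−2.02168) + 1·e^(−4.03285) = 1.99387 + 1.70146 + 0.794597 + 0.0177237 = 4.50765.
⟨E⟩ = Σ Eᵢ gᵢe^(−Eᵢ/kT) / Z = (77.8·1.99387 + 240·1.70146 + 385·0.794597 + 768·0.0177237) / 4.50765 = 195.9 meV.

195.9 meV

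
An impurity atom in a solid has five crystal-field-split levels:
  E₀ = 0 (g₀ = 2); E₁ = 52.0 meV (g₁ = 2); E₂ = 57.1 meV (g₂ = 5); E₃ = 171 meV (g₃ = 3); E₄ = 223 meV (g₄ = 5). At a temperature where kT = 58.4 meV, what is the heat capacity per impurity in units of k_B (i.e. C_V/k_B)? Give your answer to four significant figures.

0.6073

Eᵢ/kT = 0, 0.890411, 0.977740, 2.92808, 3.81849.
Z = Σ gᵢe^(−Eᵢ/kT) = 2·e^(−0) + 2·e^(−0.890411) + 5·e^(−0.977740) + 3·e^(−2.92808) + 5·e^(−3.81849) = 2.00000 + 0.820974 + 1.88080 + 0.160499 + 0.109805 = 4.97208.
⟨E⟩ = 40.6301 meV, ⟨E²⟩ = 3721.93 meV².
C_V/k_B = (⟨E²⟩ − ⟨E⟩²)/(kT)² = (3721.93 − 1650.81)/3410.56 = 0.6073.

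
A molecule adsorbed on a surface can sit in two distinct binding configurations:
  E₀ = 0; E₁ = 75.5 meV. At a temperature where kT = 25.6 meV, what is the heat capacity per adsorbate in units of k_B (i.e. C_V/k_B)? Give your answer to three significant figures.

0.411

Eᵢ/kT = 0, 2.9492.
Z = Σ e^(−Eᵢ/kT) = e^(−0) + e^(−2.9492) = 1.0000 + 0.052382 = 1.0524.
⟨E⟩ = 3.7579 meV, ⟨E²⟩ = 283.72 meV².
C_V/k_B = (⟨E²⟩ − ⟨E⟩²)/(kT)² = (283.72 − 14.122)/655.36 = 0.411.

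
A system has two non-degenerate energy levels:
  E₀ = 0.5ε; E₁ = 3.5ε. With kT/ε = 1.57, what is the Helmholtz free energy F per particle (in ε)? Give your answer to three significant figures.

0.283 ε

Eᵢ/kT = 0.31847, 2.2293.
Z = Σ e^(−Eᵢ/kT) = e^(−0.31847) + e^(−2.2293) = 0.72726 + 0.10760 = 0.83486.
F = −kT ln Z = −1.57 × ln(0.83486) = −1.57 × -0.18049 = 0.283 ε.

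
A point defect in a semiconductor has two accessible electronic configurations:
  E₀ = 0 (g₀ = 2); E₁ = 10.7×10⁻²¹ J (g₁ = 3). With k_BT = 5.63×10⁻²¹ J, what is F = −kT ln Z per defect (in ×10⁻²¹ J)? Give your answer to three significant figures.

-5.04 ×10⁻²¹ J

Eᵢ/kT = 0, 1.9005.
Z = Σ gᵢe^(−Eᵢ/kT) = 2·e^(−0) + 3·e^(−1.9005) = 2.0000 + 0.44848 = 2.4485.
F = −kT ln Z = −5.63 × ln(2.4485) = −5.63 × 0.89548 = -5.04 ×10⁻²¹ J.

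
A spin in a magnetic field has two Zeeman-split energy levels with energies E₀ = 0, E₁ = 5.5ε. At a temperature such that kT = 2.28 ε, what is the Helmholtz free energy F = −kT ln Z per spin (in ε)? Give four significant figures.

Eᵢ/kT = 0, 2.41228.
Z = Σ e^(−Eᵢ/kT) = e^(−0) + e^(−2.41228) = 1.00000 + 0.0896107 = 1.08961.
F = −kT ln Z = −2.28 × ln(1.08961) = −2.28 × 0.0858198 = -0.1957 ε.

-0.1957 ε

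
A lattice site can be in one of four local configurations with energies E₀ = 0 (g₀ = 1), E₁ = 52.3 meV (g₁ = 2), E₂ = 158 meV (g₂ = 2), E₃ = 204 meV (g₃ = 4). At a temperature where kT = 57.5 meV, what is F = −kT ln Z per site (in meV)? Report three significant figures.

-41.2 meV

Eᵢ/kT = 0, 0.90957, 2.7478, 3.5478.
Z = Σ gᵢe^(−Eᵢ/kT) = 1·e^(−0) + 2·e^(−0.90957) + 2·e^(−2.7478) + 4·e^(−3.5478) = 1.0000 + 0.80539 + 0.12814 + 0.11515 = 2.0487.
F = −kT ln Z = −57.5 × ln(2.0487) = −57.5 × 0.71721 = -41.2 meV.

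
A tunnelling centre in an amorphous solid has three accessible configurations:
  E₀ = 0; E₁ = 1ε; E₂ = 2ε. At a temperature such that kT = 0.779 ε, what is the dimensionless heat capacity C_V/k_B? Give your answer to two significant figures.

Eᵢ/kT = 0, 1.284, 2.567.
Z = Σ e^(−Eᵢ/kT) = e^(−0) + e^(−1.284) + e^(−2.567) = 1.000 + 0.2769 + 0.07677 = 1.354.
⟨E⟩ = 0.3179 ε, ⟨E²⟩ = 0.4313 ε².
C_V/k_B = (⟨E²⟩ − ⟨E⟩²)/(kT)² = (0.4313 − 0.1011)/0.6068 = 0.54.

0.54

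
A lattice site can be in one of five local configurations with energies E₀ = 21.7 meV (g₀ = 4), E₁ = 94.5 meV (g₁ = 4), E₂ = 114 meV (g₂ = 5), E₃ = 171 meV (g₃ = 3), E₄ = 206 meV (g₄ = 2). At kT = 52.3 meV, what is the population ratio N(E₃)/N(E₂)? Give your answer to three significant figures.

n₃/n₂ = (g₃/g₂) exp[−(E₃−E₂)/kT] = (3/5) × exp(−(57 meV)/(52.3 meV)) = (3/5) × exp(-1.0899) = 0.202.

0.202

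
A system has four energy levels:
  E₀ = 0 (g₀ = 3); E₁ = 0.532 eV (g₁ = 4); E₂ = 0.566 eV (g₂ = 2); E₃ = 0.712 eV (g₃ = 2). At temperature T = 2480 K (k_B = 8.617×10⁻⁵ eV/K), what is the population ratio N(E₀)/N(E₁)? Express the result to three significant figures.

k_BT = 8.617×10⁻⁵ × 2480 K = 0.21370 eV.
n₀/n₁ = (g₀/g₁) exp[−(E₀−E₁)/kT] = (3/4) × exp(−(-0.532 eV)/(0.21370 eV)) = (3/4) × exp(2.4895) = 9.04.

9.04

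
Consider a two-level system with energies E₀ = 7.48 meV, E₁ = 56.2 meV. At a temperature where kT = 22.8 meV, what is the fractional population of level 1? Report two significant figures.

0.11

Eᵢ/kT = 0.3281, 2.465.
Z = Σ e^(−Eᵢ/kT) = e^(−0.3281) + e^(−2.465) = 0.7203 + 0.08501 = 0.8053.
P₁ = e^(−E₁/kT) / Z = 0.08501/0.8053 = 0.11.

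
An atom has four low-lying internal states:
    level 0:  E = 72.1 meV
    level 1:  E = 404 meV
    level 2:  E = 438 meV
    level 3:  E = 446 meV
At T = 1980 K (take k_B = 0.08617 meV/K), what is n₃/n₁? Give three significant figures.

k_BT = 0.08617 × 1980 K = 170.62 meV.
n₃/n₁ = exp[−(E₃−E₁)/kT] = exp(−(42 meV)/(170.62 meV)) = exp(-0.24616) = 0.782.

0.782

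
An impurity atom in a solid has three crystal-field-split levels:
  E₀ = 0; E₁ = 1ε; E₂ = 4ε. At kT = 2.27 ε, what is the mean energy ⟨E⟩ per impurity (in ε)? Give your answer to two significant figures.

Eᵢ/kT = 0, 0.4405, 1.762.
Z = Σ e^(−Eᵢ/kT) = e^(−0) + e^(−0.4405) + e^(−1.762) = 1.000 + 0.6437 + 0.1717 = 1.815.
⟨E⟩ = Σ Eᵢ e^(−Eᵢ/kT) / Z = (0·1.000 + 1·0.6437 + 4·0.1717) / 1.815 = 0.73 ε.

0.73 ε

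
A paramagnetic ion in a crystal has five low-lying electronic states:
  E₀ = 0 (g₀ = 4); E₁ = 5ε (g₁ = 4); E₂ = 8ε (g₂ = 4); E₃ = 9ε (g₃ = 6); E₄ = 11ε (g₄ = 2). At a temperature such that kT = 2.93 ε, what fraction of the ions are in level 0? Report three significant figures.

0.753

Eᵢ/kT = 0, 1.7065, 2.7304, 3.0717, 3.7543.
Z = Σ gᵢe^(−Eᵢ/kT) = 4·e^(−0) + 4·e^(−1.7065) + 4·e^(−2.7304) + 6·e^(−3.0717) + 2·e^(−3.7543) = 4.0000 + 0.72600 + 0.26077 + 0.27805 + 0.046834 = 5.3117.
P₀ = g₀ e^(−E₀/kT) / Z = 4.0000/5.3117 = 0.753.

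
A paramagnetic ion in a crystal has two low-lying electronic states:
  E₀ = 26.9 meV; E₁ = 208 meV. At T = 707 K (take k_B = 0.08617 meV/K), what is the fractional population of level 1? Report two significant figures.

0.049

k_BT = 0.08617 × 707 K = 60.92 meV.
Eᵢ/kT = 0.4416, 3.414.
Z = Σ e^(−Eᵢ/kT) = e^(−0.4416) + e^(−3.414) = 0.6430 + 0.03291 = 0.6759.
P₁ = e^(−E₁/kT) / Z = 0.03291/0.6759 = 0.049.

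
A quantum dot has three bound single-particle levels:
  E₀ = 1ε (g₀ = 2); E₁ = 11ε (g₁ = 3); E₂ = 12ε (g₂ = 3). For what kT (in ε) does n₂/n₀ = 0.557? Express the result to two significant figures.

n₂/n₀ = (g₂/g₀) exp[−(E₂−E₀)/kT] = 0.557.
⇒ (E₂−E₀)/kT = ln((3/2)/0.557) = ln(2.693) = 0.9907.
kT = 11ε / 0.9907 = 11 ε.

11 ε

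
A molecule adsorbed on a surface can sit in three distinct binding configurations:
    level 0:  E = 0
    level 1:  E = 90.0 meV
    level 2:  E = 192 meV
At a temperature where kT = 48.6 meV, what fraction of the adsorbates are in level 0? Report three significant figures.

Eᵢ/kT = 0, 1.8519, 3.9506.
Z = Σ e^(−Eᵢ/kT) = e^(−0) + e^(−1.8519) + e^(−3.9506) = 1.0000 + 0.15694 + 0.019243 = 1.1762.
P₀ = e^(−E₀/kT) / Z = 1.0000/1.1762 = 0.850.

0.850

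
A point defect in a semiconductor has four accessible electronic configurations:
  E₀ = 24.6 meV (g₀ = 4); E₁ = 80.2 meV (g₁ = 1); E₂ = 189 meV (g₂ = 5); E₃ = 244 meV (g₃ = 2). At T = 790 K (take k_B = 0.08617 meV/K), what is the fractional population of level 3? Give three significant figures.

0.0160

k_BT = 0.08617 × 790 K = 68.074 meV.
Eᵢ/kT = 0.36137, 1.1781, 2.7764, 3.5843.
Z = Σ gᵢe^(−Eᵢ/kT) = 4·e^(−0.36137) + 1·e^(−1.1781) + 5·e^(−2.7764) + 2·e^(−3.5843) = 2.7869 + 0.30786 + 0.31131 + 0.055512 = 3.4616.
P₃ = g₃ e^(−E₃/kT) / Z = 0.055512/3.4616 = 0.0160.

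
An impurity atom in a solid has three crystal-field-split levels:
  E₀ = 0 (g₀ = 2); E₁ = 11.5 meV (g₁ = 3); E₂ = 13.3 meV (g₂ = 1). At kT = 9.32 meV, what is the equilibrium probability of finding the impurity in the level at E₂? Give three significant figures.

Eᵢ/kT = 0, 1.2339, 1.4270.
Z = Σ gᵢe^(−Eᵢ/kT) = 2·e^(−0) + 3·e^(−1.2339) + 1·e^(−1.4270) = 2.0000 + 0.87346 + 0.24003 = 3.1135.
P₂ = g₂ e^(−E₂/kT) / Z = 0.24003/3.1135 = 0.0771.

0.0771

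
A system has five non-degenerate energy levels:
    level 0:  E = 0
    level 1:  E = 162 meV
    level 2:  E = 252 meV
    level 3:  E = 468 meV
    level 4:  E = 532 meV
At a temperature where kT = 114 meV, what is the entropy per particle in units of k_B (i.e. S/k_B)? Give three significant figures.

0.826

Eᵢ/kT = 0, 1.4211, 2.2105, 4.1053, 4.6667.
Z = Σ e^(−Eᵢ/kT) = e^(−0) + e^(−1.4211) + e^(−2.2105) + e^(−4.1053) + e^(−4.6667) = 1.0000 + 0.24145 + 0.10965 + 0.016485 + 0.0094032 = 1.3770.
⟨E⟩ = Σ EᵢPᵢ = 57.708 meV.
S/k_B = ln Z + ⟨E⟩/kT = ln(1.3770) + 57.708/114 = 0.31991 + 0.50621 = 0.826.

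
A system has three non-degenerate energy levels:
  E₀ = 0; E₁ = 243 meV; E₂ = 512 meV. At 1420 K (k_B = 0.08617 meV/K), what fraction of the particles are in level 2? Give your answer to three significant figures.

k_BT = 0.08617 × 1420 K = 122.36 meV.
Eᵢ/kT = 0, 1.9859, 4.1844.
Z = Σ e^(−Eᵢ/kT) = e^(−0) + e^(−1.9859) + e^(−4.1844) = 1.0000 + 0.13726 + 0.015231 = 1.1525.
P₂ = e^(−E₂/kT) / Z = 0.015231/1.1525 = 0.0132.

0.0132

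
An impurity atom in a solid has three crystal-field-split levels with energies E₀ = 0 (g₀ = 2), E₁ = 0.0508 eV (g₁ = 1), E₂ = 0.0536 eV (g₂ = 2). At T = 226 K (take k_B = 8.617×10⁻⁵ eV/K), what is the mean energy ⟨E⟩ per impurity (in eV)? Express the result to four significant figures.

k_BT = 8.617×10⁻⁵ × 226 K = 0.0194744 eV.
Eᵢ/kT = 0, 2.60855, 2.75233.
Z = Σ gᵢe^(−Eᵢ/kT) = 2·e^(−0) + 1·e^(−2.60855) + 2·e^(−2.75233) = 2.00000 + 0.0736412 + 0.127558 = 2.20120.
⟨E⟩ = Σ Eᵢ gᵢe^(−Eᵢ/kT) / Z = (0·2.00000 + 0.0508·0.0736412 + 0.0536·0.127558) / 2.20120 = 0.004806 eV.

0.004806 eV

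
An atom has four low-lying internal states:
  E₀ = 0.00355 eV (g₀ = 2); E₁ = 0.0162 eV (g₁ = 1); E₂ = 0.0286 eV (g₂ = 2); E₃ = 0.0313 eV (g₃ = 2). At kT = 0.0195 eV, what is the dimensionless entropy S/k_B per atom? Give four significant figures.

Eᵢ/kT = 0.182051, 0.830769, 1.46667, 1.60513.
Z = Σ gᵢe^(−Eᵢ/kT) = 2·e^(−0.182051) + 1·e^(−0.830769) + 2·e^(−1.46667) + 2·e^(−1.60513) = 1.66712 + 0.435714 + 0.461385 + 0.401727 = 2.96595.
⟨E⟩ = Σ EᵢPᵢ = 0.0130638 eV.
S/k_B = ln Z + ⟨E⟩/kT = ln(2.96595) + 0.0130638/0.0195 = 1.08720 + 0.669938 = 1.757.

1.757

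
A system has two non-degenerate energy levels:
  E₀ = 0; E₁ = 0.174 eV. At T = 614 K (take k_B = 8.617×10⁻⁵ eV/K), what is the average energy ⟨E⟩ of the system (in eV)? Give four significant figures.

0.006257 eV

k_BT = 8.617×10⁻⁵ × 614 K = 0.0529084 eV.
Eᵢ/kT = 0, 3.28870.
Z = Σ e^(−Eᵢ/kT) = e^(−0) + e^(−3.28870) = 1.00000 + 0.0373023 = 1.03730.
⟨E⟩ = Σ Eᵢ e^(−Eᵢ/kT) / Z = (0·1.00000 + 0.174·0.0373023) / 1.03730 = 0.006257 eV.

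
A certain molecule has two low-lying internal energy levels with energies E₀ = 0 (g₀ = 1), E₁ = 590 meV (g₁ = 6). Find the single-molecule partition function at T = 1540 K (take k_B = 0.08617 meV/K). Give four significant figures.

k_BT = 0.08617 × 1540 K = 132.702 meV.
Eᵢ/kT = 0, 4.44605.
Z = Σ gᵢe^(−Eᵢ/kT) = 1·e^(−0) + 6·e^(−4.44605) = 1.00000 + 0.0703487 = 1.07035.

Z = 1.070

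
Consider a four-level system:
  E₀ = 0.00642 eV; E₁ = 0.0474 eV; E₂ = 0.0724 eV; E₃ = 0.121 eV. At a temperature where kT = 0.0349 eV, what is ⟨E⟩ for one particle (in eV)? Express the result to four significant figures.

Eᵢ/kT = 0.183954, 1.35817, 2.07450, 3.46705.
Z = Σ e^(−Eᵢ/kT) = e^(−0.183954) + e^(−1.35817) + e^(−2.07450) + e^(−3.46705) = 0.831974 + 0.257131 + 0.125619 + 0.0312090 = 1.24593.
⟨E⟩ = Σ Eᵢ e^(−Eᵢ/kT) / Z = (0.00642·0.831974 + 0.0474·0.257131 + 0.0724·0.125619 + 0.121·0.0312090) / 1.24593 = 0.02440 eV.

0.02440 eV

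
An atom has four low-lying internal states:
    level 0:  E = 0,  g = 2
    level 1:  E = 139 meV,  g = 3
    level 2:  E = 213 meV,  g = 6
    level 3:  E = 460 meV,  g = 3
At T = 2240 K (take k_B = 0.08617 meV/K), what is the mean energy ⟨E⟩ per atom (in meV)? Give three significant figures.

k_BT = 0.08617 × 2240 K = 193.02 meV.
Eᵢ/kT = 0, 0.72013, 1.1035, 2.3832.
Z = Σ gᵢe^(−Eᵢ/kT) = 2·e^(−0) + 3·e^(−0.72013) + 6·e^(−1.1035) + 3·e^(−2.3832) = 2.0000 + 1.4601 + 1.9902 + 0.27676 = 5.7271.
⟨E⟩ = Σ Eᵢ gᵢe^(−Eᵢ/kT) / Z = (0·2.0000 + 139·1.4601 + 213·1.9902 + 460·0.27676) / 5.7271 = 132 meV.

132 meV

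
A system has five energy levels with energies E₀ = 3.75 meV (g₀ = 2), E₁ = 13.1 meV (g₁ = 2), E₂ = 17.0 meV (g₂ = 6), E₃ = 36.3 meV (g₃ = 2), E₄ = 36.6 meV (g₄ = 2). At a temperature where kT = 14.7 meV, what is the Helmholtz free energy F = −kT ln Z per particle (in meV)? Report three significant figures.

Eᵢ/kT = 0.25510, 0.89116, 1.1565, 2.4694, 2.4898.
Z = Σ gᵢe^(−Eᵢ/kT) = 2·e^(−0.25510) + 2·e^(−0.89116) + 6·e^(−1.1565) + 2·e^(−2.4694) + 2·e^(−2.4898) = 1.5497 + 0.82036 + 1.8875 + 0.16927 + 0.16585 = 4.5927.
F = −kT ln Z = −14.7 × ln(4.5927) = −14.7 × 1.5245 = -22.4 meV.

-22.4 meV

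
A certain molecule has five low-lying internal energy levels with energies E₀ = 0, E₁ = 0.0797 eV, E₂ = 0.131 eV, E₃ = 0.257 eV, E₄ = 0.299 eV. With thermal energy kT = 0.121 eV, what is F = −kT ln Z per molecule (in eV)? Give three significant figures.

Eᵢ/kT = 0, 0.65868, 1.0826, 2.1240, 2.4711.
Z = Σ e^(−Eᵢ/kT) = e^(−0) + e^(−0.65868) + e^(−1.0826) + e^(−2.1240) + e^(−2.4711) = 1.0000 + 0.51753 + 0.33871 + 0.11955 + 0.084492 = 2.0603.
F = −kT ln Z = −0.121 × ln(2.0603) = −0.121 × 0.72285 = -0.0875 eV.

-0.0875 eV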